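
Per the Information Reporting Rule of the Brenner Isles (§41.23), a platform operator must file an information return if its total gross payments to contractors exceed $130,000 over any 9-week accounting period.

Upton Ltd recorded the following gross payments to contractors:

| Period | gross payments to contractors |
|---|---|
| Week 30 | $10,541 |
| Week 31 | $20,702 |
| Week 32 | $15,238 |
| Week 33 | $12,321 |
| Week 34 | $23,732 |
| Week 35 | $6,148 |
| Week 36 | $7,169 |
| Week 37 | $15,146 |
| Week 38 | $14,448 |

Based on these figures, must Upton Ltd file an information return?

Total gross payments to contractors: $10,541 + $20,702 + $15,238 + $12,321 + $23,732 + $6,148 + $7,169 + $15,146 + $14,448 = $125,445.
$125,445 ≤ $130,000, so the threshold is not exceeded.

No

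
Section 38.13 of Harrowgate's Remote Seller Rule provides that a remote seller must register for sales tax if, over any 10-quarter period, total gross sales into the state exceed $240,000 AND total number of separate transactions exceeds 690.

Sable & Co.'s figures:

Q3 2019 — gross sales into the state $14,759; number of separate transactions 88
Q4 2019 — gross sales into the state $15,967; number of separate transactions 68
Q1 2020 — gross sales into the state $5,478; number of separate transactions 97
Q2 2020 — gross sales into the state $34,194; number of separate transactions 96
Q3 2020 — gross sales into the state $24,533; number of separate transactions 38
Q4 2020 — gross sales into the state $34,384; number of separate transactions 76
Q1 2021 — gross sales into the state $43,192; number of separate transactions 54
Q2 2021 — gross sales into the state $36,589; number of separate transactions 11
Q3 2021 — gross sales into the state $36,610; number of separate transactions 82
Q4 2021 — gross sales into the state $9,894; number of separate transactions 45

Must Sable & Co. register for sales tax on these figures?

No

Total gross sales into the state: $14,759 + $15,967 + $5,478 + $34,194 + $24,533 + $34,384 + $43,192 + $36,589 + $36,610 + $9,894 = $255,600 (> $240,000).
Total number of separate transactions: 88 + 68 + 97 + 96 + 38 + 76 + 54 + 11 + 82 + 45 = 655 (≤ 690).
The test is 'and': the rule requires both, and at least one is not exceeded.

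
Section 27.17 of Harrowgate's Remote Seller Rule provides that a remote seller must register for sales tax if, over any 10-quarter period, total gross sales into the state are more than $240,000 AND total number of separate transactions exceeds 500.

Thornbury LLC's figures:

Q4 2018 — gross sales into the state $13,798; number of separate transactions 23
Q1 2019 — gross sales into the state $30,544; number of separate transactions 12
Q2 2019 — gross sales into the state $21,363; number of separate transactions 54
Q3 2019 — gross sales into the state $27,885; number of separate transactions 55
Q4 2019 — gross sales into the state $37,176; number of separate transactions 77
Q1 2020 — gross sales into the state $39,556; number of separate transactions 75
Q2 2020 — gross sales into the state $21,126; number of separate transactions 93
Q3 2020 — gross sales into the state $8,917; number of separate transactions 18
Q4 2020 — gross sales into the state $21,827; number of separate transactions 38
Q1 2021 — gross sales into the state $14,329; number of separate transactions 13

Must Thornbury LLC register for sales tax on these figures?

Total gross sales into the state: $13,798 + $30,544 + $21,363 + $27,885 + $37,176 + $39,556 + $21,126 + $8,917 + $21,827 + $14,329 = $236,521 (≤ $240,000).
Total number of separate transactions: 23 + 12 + 54 + 55 + 77 + 75 + 93 + 18 + 38 + 13 = 458 (≤ 500).
The test is 'and': the rule requires both, and at least one is not exceeded.

No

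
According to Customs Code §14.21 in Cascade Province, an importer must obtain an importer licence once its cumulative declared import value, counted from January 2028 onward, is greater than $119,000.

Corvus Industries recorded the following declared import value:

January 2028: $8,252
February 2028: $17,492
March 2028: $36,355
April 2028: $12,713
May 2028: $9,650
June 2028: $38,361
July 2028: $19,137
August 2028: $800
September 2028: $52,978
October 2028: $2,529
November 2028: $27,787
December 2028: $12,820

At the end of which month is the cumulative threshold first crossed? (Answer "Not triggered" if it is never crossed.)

June 2028

Through January 2028: $8,252
Through February 2028: $25,744
Through March 2028: $62,099
Through April 2028: $74,812
Through May 2028: $84,462
Through June 2028: $122,823 ← exceeds threshold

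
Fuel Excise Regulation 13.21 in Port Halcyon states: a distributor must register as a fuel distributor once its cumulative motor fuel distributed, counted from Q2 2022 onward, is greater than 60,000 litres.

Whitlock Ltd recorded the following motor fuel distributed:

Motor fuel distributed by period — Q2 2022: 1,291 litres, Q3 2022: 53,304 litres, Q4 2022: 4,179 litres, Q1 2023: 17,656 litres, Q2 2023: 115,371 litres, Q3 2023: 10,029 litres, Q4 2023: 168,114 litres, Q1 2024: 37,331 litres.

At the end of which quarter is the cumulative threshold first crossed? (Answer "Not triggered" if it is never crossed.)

Q1 2023

Through Q2 2022: 1,291 litres
Through Q3 2022: 54,595 litres
Through Q4 2022: 58,774 litres
Through Q1 2023: 76,430 litres ← exceeds threshold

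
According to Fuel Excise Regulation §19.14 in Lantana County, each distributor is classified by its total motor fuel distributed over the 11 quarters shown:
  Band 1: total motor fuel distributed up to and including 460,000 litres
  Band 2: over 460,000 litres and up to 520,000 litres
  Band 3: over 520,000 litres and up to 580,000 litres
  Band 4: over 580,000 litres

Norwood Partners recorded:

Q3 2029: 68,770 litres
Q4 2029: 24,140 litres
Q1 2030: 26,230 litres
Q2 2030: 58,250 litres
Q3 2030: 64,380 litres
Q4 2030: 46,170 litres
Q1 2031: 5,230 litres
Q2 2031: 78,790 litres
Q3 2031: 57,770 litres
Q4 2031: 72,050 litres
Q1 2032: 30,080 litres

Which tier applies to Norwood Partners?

Total motor fuel distributed: 68,770 litres + 24,140 litres + 26,230 litres + 58,250 litres + 64,380 litres + 46,170 litres + 5,230 litres + 78,790 litres + 57,770 litres + 72,050 litres + 30,080 litres = 531,860 litres.
520,000 litres < 531,860 litres ≤ 580,000 litres, so Band 3 applies.

Band 3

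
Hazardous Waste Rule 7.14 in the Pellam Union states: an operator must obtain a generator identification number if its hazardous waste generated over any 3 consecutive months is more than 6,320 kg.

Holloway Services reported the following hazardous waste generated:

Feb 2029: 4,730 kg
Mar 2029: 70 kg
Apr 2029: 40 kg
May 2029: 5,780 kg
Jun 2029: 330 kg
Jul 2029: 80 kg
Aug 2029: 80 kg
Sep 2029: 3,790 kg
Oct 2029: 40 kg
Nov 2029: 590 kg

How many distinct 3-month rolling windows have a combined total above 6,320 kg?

Feb 2029–Apr 2029: 4,730 kg + 70 kg + 40 kg = 4,840 kg (under)
Mar 2029–May 2029: 70 kg + 40 kg + 5,780 kg = 5,890 kg (under)
Apr 2029–Jun 2029: 40 kg + 5,780 kg + 330 kg = 6,150 kg (under)
May 2029–Jul 2029: 5,780 kg + 330 kg + 80 kg = 6,190 kg (under)
Jun 2029–Aug 2029: 330 kg + 80 kg + 80 kg = 490 kg (under)
Jul 2029–Sep 2029: 80 kg + 80 kg + 3,790 kg = 3,950 kg (under)
Aug 2029–Oct 2029: 80 kg + 3,790 kg + 40 kg = 3,910 kg (under)
Sep 2029–Nov 2029: 3,790 kg + 40 kg + 590 kg = 4,420 kg (under)
0 windows exceed the threshold.

0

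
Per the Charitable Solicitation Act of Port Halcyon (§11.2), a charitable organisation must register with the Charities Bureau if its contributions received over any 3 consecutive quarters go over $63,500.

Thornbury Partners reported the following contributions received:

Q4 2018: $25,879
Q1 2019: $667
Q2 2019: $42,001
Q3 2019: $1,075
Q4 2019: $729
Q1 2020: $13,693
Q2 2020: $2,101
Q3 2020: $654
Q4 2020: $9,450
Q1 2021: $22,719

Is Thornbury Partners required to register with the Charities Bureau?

Q4 2018–Q2 2019: $25,879 + $667 + $42,001 = $68,547 (over)
Q1 2019–Q3 2019: $667 + $42,001 + $1,075 = $43,743 (under)
Q2 2019–Q4 2019: $42,001 + $1,075 + $729 = $43,805 (under)
Q3 2019–Q1 2020: $1,075 + $729 + $13,693 = $15,497 (under)
Q4 2019–Q2 2020: $729 + $13,693 + $2,101 = $16,523 (under)
Q1 2020–Q3 2020: $13,693 + $2,101 + $654 = $16,448 (under)
Q2 2020–Q4 2020: $2,101 + $654 + $9,450 = $12,205 (under)
Q3 2020–Q1 2021: $654 + $9,450 + $22,719 = $32,823 (under)
At least one window exceeds $63,500.

Yes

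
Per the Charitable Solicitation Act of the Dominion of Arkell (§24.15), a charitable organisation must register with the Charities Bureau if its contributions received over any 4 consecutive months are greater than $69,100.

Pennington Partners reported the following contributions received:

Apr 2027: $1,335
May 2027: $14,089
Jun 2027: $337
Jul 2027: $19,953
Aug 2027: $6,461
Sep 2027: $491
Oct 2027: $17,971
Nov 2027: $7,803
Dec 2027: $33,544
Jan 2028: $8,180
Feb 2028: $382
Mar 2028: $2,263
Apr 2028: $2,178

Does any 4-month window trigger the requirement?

No

Apr 2027–Jul 2027: $1,335 + $14,089 + $337 + $19,953 = $35,714 (under)
May 2027–Aug 2027: $14,089 + $337 + $19,953 + $6,461 = $40,840 (under)
Jun 2027–Sep 2027: $337 + $19,953 + $6,461 + $491 = $27,242 (under)
Jul 2027–Oct 2027: $19,953 + $6,461 + $491 + $17,971 = $44,876 (under)
Aug 2027–Nov 2027: $6,461 + $491 + $17,971 + $7,803 = $32,726 (under)
Sep 2027–Dec 2027: $491 + $17,971 + $7,803 + $33,544 = $59,809 (under)
Oct 2027–Jan 2028: $17,971 + $7,803 + $33,544 + $8,180 = $67,498 (under)
Nov 2027–Feb 2028: $7,803 + $33,544 + $8,180 + $382 = $49,909 (under)
Dec 2027–Mar 2028: $33,544 + $8,180 + $382 + $2,263 = $44,369 (under)
Jan 2028–Apr 2028: $8,180 + $382 + $2,263 + $2,178 = $13,003 (under)
No window exceeds $69,100.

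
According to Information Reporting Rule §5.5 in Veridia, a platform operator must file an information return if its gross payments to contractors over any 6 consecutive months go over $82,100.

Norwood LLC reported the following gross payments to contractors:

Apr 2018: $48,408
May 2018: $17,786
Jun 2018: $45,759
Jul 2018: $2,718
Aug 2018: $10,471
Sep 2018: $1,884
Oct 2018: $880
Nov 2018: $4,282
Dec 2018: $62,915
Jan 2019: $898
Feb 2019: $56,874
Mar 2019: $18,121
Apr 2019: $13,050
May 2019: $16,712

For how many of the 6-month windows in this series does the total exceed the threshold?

Apr 2018–Sep 2018: $48,408 + $17,786 + $45,759 + $2,718 + $10,471 + $1,884 = $127,026 (over)
May 2018–Oct 2018: $17,786 + $45,759 + $2,718 + $10,471 + $1,884 + $880 = $79,498 (under)
Jun 2018–Nov 2018: $45,759 + $2,718 + $10,471 + $1,884 + $880 + $4,282 = $65,994 (under)
Jul 2018–Dec 2018: $2,718 + $10,471 + $1,884 + $880 + $4,282 + $62,915 = $83,150 (over)
Aug 2018–Jan 2019: $10,471 + $1,884 + $880 + $4,282 + $62,915 + $898 = $81,330 (under)
Sep 2018–Feb 2019: $1,884 + $880 + $4,282 + $62,915 + $898 + $56,874 = $127,733 (over)
Oct 2018–Mar 2019: $880 + $4,282 + $62,915 + $898 + $56,874 + $18,121 = $143,970 (over)
Nov 2018–Apr 2019: $4,282 + $62,915 + $898 + $56,874 + $18,121 + $13,050 = $156,140 (over)
Dec 2018–May 2019: $62,915 + $898 + $56,874 + $18,121 + $13,050 + $16,712 = $168,570 (over)
6 windows exceed the threshold.

6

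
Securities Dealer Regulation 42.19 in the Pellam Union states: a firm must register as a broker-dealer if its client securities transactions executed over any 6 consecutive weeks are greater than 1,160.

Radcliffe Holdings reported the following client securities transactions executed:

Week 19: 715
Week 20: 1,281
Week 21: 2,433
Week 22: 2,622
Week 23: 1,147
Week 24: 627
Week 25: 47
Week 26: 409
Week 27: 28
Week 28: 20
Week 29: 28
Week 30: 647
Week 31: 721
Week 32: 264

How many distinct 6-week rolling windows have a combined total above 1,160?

8

Week 19–Week 24: 715 + 1,281 + 2,433 + 2,622 + 1,147 + 627 = 8,825 (over)
Week 20–Week 25: 1,281 + 2,433 + 2,622 + 1,147 + 627 + 47 = 8,157 (over)
Week 21–Week 26: 2,433 + 2,622 + 1,147 + 627 + 47 + 409 = 7,285 (over)
Week 22–Week 27: 2,622 + 1,147 + 627 + 47 + 409 + 28 = 4,880 (over)
Week 23–Week 28: 1,147 + 627 + 47 + 409 + 28 + 20 = 2,278 (over)
Week 24–Week 29: 627 + 47 + 409 + 28 + 20 + 28 = 1,159 (under)
Week 25–Week 30: 47 + 409 + 28 + 20 + 28 + 647 = 1,179 (over)
Week 26–Week 31: 409 + 28 + 20 + 28 + 647 + 721 = 1,853 (over)
Week 27–Week 32: 28 + 20 + 28 + 647 + 721 + 264 = 1,708 (over)
8 windows exceed the threshold.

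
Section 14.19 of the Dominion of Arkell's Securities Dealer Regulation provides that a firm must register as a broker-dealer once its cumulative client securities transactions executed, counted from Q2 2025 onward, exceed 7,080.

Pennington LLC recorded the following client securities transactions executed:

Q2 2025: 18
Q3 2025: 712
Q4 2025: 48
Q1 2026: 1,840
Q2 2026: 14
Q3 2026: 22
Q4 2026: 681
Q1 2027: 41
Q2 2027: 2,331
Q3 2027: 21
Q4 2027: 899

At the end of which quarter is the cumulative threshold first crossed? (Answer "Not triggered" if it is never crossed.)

Through Q2 2025: 18
Through Q3 2025: 730
Through Q4 2025: 778
Through Q1 2026: 2,618
Through Q2 2026: 2,632
Through Q3 2026: 2,654
Through Q4 2026: 3,335
Through Q1 2027: 3,376
Through Q2 2027: 5,707
Through Q3 2027: 5,728
Through Q4 2027: 6,627
Final cumulative total 6,627 ≤ 7,080; the threshold is never exceeded.

Not triggered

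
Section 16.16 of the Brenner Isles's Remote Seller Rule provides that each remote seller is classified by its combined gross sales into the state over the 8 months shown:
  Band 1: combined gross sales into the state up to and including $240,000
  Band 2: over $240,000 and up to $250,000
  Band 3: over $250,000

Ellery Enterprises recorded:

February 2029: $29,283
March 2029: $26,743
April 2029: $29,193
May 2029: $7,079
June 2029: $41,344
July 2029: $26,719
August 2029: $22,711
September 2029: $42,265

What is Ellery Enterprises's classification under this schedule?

Band 1

Combined gross sales into the state: $29,283 + $26,743 + $29,193 + $7,079 + $41,344 + $26,719 + $22,711 + $42,265 = $225,337.
$225,337 ≤ $240,000, so Band 1 applies.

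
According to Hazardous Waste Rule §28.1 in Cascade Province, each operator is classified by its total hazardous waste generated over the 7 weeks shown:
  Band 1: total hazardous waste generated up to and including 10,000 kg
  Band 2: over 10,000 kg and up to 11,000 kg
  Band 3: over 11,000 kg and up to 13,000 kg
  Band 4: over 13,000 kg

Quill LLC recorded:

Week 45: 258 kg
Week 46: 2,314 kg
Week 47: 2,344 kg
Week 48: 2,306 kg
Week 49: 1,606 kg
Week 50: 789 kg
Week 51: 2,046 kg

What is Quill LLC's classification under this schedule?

Band 3

Total hazardous waste generated: 258 kg + 2,314 kg + 2,344 kg + 2,306 kg + 1,606 kg + 789 kg + 2,046 kg = 11,663 kg.
11,000 kg < 11,663 kg ≤ 13,000 kg, so Band 3 applies.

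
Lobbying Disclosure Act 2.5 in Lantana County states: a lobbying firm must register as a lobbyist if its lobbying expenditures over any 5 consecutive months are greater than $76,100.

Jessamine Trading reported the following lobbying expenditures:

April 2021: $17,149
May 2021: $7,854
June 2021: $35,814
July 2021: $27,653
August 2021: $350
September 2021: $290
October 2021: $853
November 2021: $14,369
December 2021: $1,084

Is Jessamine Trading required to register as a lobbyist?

April 2021–August 2021: $17,149 + $7,854 + $35,814 + $27,653 + $350 = $88,820 (over)
May 2021–September 2021: $7,854 + $35,814 + $27,653 + $350 + $290 = $71,961 (under)
June 2021–October 2021: $35,814 + $27,653 + $350 + $290 + $853 = $64,960 (under)
July 2021–November 2021: $27,653 + $350 + $290 + $853 + $14,369 = $43,515 (under)
August 2021–December 2021: $350 + $290 + $853 + $14,369 + $1,084 = $16,946 (under)
At least one window exceeds $76,100.

Yes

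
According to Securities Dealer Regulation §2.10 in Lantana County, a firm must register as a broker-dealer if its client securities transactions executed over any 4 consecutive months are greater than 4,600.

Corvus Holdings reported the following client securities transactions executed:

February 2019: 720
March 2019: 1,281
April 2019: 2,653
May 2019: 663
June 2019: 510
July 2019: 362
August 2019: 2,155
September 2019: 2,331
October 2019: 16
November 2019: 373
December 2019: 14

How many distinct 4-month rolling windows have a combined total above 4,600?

February 2019–May 2019: 720 + 1,281 + 2,653 + 663 = 5,317 (over)
March 2019–June 2019: 1,281 + 2,653 + 663 + 510 = 5,107 (over)
April 2019–July 2019: 2,653 + 663 + 510 + 362 = 4,188 (under)
May 2019–August 2019: 663 + 510 + 362 + 2,155 = 3,690 (under)
June 2019–September 2019: 510 + 362 + 2,155 + 2,331 = 5,358 (over)
July 2019–October 2019: 362 + 2,155 + 2,331 + 16 = 4,864 (over)
August 2019–November 2019: 2,155 + 2,331 + 16 + 373 = 4,875 (over)
September 2019–December 2019: 2,331 + 16 + 373 + 14 = 2,734 (under)
5 windows exceed the threshold.

5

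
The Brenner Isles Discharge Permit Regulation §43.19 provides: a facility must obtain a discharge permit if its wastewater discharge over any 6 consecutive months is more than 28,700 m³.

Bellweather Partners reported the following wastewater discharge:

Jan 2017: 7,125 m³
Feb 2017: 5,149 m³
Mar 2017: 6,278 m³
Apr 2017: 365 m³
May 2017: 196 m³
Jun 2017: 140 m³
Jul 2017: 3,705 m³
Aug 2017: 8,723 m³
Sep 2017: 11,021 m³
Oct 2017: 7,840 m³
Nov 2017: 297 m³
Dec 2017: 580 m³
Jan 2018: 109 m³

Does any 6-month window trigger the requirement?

Jan 2017–Jun 2017: 7,125 m³ + 5,149 m³ + 6,278 m³ + 365 m³ + 196 m³ + 140 m³ = 19,253 m³ (under)
Feb 2017–Jul 2017: 5,149 m³ + 6,278 m³ + 365 m³ + 196 m³ + 140 m³ + 3,705 m³ = 15,833 m³ (under)
Mar 2017–Aug 2017: 6,278 m³ + 365 m³ + 196 m³ + 140 m³ + 3,705 m³ + 8,723 m³ = 19,407 m³ (under)
Apr 2017–Sep 2017: 365 m³ + 196 m³ + 140 m³ + 3,705 m³ + 8,723 m³ + 11,021 m³ = 24,150 m³ (under)
May 2017–Oct 2017: 196 m³ + 140 m³ + 3,705 m³ + 8,723 m³ + 11,021 m³ + 7,840 m³ = 31,625 m³ (over)
Jun 2017–Nov 2017: 140 m³ + 3,705 m³ + 8,723 m³ + 11,021 m³ + 7,840 m³ + 297 m³ = 31,726 m³ (over)
Jul 2017–Dec 2017: 3,705 m³ + 8,723 m³ + 11,021 m³ + 7,840 m³ + 297 m³ + 580 m³ = 32,166 m³ (over)
Aug 2017–Jan 2018: 8,723 m³ + 11,021 m³ + 7,840 m³ + 297 m³ + 580 m³ + 109 m³ = 28,570 m³ (under)
At least one window exceeds 28,700 m³.

Yes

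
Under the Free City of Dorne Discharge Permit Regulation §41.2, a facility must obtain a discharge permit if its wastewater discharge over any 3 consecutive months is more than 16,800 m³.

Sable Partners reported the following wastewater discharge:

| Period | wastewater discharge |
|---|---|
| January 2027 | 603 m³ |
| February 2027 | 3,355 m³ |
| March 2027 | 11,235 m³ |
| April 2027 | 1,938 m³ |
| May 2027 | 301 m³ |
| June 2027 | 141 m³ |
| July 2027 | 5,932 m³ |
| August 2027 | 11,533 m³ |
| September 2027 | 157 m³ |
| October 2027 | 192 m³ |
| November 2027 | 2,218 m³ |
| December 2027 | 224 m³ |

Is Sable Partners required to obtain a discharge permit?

January 2027–March 2027: 603 m³ + 3,355 m³ + 11,235 m³ = 15,193 m³ (under)
February 2027–April 2027: 3,355 m³ + 11,235 m³ + 1,938 m³ = 16,528 m³ (under)
March 2027–May 2027: 11,235 m³ + 1,938 m³ + 301 m³ = 13,474 m³ (under)
April 2027–June 2027: 1,938 m³ + 301 m³ + 141 m³ = 2,380 m³ (under)
May 2027–July 2027: 301 m³ + 141 m³ + 5,932 m³ = 6,374 m³ (under)
June 2027–August 2027: 141 m³ + 5,932 m³ + 11,533 m³ = 17,606 m³ (over)
July 2027–September 2027: 5,932 m³ + 11,533 m³ + 157 m³ = 17,622 m³ (over)
August 2027–October 2027: 11,533 m³ + 157 m³ + 192 m³ = 11,882 m³ (under)
September 2027–November 2027: 157 m³ + 192 m³ + 2,218 m³ = 2,567 m³ (under)
October 2027–December 2027: 192 m³ + 2,218 m³ + 224 m³ = 2,634 m³ (under)
At least one window exceeds 16,800 m³.

Yes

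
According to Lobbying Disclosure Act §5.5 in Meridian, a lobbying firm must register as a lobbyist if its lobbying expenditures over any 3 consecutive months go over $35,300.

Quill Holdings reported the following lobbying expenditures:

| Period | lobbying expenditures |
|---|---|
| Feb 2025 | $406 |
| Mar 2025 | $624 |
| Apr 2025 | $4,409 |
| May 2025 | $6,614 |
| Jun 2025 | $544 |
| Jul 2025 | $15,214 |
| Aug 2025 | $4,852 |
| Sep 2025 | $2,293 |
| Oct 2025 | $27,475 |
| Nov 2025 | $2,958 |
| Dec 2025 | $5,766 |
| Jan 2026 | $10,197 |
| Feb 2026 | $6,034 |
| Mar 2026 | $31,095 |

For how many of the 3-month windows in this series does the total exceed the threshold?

2

Feb 2025–Apr 2025: $406 + $624 + $4,409 = $5,439 (under)
Mar 2025–May 2025: $624 + $4,409 + $6,614 = $11,647 (under)
Apr 2025–Jun 2025: $4,409 + $6,614 + $544 = $11,567 (under)
May 2025–Jul 2025: $6,614 + $544 + $15,214 = $22,372 (under)
Jun 2025–Aug 2025: $544 + $15,214 + $4,852 = $20,610 (under)
Jul 2025–Sep 2025: $15,214 + $4,852 + $2,293 = $22,359 (under)
Aug 2025–Oct 2025: $4,852 + $2,293 + $27,475 = $34,620 (under)
Sep 2025–Nov 2025: $2,293 + $27,475 + $2,958 = $32,726 (under)
Oct 2025–Dec 2025: $27,475 + $2,958 + $5,766 = $36,199 (over)
Nov 2025–Jan 2026: $2,958 + $5,766 + $10,197 = $18,921 (under)
Dec 2025–Feb 2026: $5,766 + $10,197 + $6,034 = $21,997 (under)
Jan 2026–Mar 2026: $10,197 + $6,034 + $31,095 = $47,326 (over)
2 windows exceed the threshold.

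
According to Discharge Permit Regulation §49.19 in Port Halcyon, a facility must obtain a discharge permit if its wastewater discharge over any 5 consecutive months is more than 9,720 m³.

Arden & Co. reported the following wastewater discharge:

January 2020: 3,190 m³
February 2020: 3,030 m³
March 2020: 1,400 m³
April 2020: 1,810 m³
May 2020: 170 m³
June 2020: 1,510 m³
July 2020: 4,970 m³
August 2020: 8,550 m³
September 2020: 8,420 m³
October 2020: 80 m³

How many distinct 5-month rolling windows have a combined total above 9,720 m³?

4

January 2020–May 2020: 3,190 m³ + 3,030 m³ + 1,400 m³ + 1,810 m³ + 170 m³ = 9,600 m³ (under)
February 2020–June 2020: 3,030 m³ + 1,400 m³ + 1,810 m³ + 170 m³ + 1,510 m³ = 7,920 m³ (under)
March 2020–July 2020: 1,400 m³ + 1,810 m³ + 170 m³ + 1,510 m³ + 4,970 m³ = 9,860 m³ (over)
April 2020–August 2020: 1,810 m³ + 170 m³ + 1,510 m³ + 4,970 m³ + 8,550 m³ = 17,010 m³ (over)
May 2020–September 2020: 170 m³ + 1,510 m³ + 4,970 m³ + 8,550 m³ + 8,420 m³ = 23,620 m³ (over)
June 2020–October 2020: 1,510 m³ + 4,970 m³ + 8,550 m³ + 8,420 m³ + 80 m³ = 23,530 m³ (over)
4 windows exceed the threshold.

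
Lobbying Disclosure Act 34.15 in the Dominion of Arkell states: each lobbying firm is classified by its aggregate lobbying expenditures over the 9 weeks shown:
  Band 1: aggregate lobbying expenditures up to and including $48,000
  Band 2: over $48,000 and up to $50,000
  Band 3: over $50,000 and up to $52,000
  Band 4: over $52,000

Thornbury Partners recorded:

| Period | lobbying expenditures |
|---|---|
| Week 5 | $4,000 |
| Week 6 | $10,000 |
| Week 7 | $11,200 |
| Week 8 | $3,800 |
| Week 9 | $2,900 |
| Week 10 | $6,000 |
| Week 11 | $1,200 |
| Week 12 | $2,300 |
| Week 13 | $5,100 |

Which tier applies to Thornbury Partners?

Band 1

Aggregate lobbying expenditures: $4,000 + $10,000 + $11,200 + $3,800 + $2,900 + $6,000 + $1,200 + $2,300 + $5,100 = $46,500.
$46,500 ≤ $48,000, so Band 1 applies.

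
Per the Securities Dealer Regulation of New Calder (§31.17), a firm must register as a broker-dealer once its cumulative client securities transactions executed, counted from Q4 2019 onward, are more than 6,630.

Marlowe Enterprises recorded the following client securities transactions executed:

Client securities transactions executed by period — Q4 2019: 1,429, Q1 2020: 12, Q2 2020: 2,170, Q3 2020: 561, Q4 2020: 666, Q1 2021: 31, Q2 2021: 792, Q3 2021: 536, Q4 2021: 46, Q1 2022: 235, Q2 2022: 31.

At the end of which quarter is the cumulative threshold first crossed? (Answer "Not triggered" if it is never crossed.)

Through Q4 2019: 1,429
Through Q1 2020: 1,441
Through Q2 2020: 3,611
Through Q3 2020: 4,172
Through Q4 2020: 4,838
Through Q1 2021: 4,869
Through Q2 2021: 5,661
Through Q3 2021: 6,197
Through Q4 2021: 6,243
Through Q1 2022: 6,478
Through Q2 2022: 6,509
Final cumulative total 6,509 ≤ 6,630; the threshold is never exceeded.

Not triggered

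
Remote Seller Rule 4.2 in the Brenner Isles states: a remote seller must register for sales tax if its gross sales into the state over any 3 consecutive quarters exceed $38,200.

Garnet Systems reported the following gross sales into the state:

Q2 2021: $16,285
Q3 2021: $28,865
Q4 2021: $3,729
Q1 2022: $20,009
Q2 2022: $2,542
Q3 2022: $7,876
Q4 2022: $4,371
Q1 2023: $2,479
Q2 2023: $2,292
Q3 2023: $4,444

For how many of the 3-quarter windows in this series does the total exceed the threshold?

Q2 2021–Q4 2021: $16,285 + $28,865 + $3,729 = $48,879 (over)
Q3 2021–Q1 2022: $28,865 + $3,729 + $20,009 = $52,603 (over)
Q4 2021–Q2 2022: $3,729 + $20,009 + $2,542 = $26,280 (under)
Q1 2022–Q3 2022: $20,009 + $2,542 + $7,876 = $30,427 (under)
Q2 2022–Q4 2022: $2,542 + $7,876 + $4,371 = $14,789 (under)
Q3 2022–Q1 2023: $7,876 + $4,371 + $2,479 = $14,726 (under)
Q4 2022–Q2 2023: $4,371 + $2,479 + $2,292 = $9,142 (under)
Q1 2023–Q3 2023: $2,479 + $2,292 + $4,444 = $9,215 (under)
2 windows exceed the threshold.

2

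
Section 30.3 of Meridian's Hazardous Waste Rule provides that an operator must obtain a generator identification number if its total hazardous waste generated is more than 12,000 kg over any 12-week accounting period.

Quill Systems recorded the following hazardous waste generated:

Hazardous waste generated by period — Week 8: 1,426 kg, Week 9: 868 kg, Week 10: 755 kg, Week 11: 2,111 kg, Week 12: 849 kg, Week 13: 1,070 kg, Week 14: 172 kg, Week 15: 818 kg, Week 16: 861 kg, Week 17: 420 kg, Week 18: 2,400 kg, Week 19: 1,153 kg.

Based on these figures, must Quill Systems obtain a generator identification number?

Yes

Total hazardous waste generated: 1,426 kg + 868 kg + 755 kg + 2,111 kg + 849 kg + 1,070 kg + 172 kg + 818 kg + 861 kg + 420 kg + 2,400 kg + 1,153 kg = 12,903 kg.
12,903 kg > 12,000 kg, so the threshold is exceeded.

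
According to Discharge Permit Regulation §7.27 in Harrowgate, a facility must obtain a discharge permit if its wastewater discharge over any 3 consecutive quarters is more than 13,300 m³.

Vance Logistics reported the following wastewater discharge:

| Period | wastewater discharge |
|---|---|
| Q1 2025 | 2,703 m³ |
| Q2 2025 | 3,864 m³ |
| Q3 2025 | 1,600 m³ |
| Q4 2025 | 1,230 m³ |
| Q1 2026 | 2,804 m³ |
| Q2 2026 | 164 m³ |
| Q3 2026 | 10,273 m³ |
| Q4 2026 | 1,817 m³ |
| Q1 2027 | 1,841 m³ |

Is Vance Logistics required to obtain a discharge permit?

Yes

Q1 2025–Q3 2025: 2,703 m³ + 3,864 m³ + 1,600 m³ = 8,167 m³ (under)
Q2 2025–Q4 2025: 3,864 m³ + 1,600 m³ + 1,230 m³ = 6,694 m³ (under)
Q3 2025–Q1 2026: 1,600 m³ + 1,230 m³ + 2,804 m³ = 5,634 m³ (under)
Q4 2025–Q2 2026: 1,230 m³ + 2,804 m³ + 164 m³ = 4,198 m³ (under)
Q1 2026–Q3 2026: 2,804 m³ + 164 m³ + 10,273 m³ = 13,241 m³ (under)
Q2 2026–Q4 2026: 164 m³ + 10,273 m³ + 1,817 m³ = 12,254 m³ (under)
Q3 2026–Q1 2027: 10,273 m³ + 1,817 m³ + 1,841 m³ = 13,931 m³ (over)
At least one window exceeds 13,300 m³.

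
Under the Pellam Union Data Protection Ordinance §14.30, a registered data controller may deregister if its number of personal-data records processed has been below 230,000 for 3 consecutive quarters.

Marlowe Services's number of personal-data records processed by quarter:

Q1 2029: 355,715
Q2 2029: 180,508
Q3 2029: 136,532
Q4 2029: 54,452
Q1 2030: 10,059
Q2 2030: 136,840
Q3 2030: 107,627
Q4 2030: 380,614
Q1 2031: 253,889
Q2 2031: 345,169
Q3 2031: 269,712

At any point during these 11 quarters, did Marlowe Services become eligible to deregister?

Yes

Quarters below 230,000: Q2 2029, Q3 2029, Q4 2029, Q1 2030, Q2 2030, Q3 2030.
Longest run of consecutive quarters below the threshold: 6.
6 ≥ 3, so Marlowe Services became eligible.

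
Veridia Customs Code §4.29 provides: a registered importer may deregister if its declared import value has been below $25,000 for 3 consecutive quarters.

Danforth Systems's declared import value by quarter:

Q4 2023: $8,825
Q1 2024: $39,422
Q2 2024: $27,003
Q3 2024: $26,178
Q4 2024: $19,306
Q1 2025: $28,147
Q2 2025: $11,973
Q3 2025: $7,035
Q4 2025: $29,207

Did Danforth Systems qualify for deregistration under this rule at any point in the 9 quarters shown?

No

Quarters below $25,000: Q4 2023, Q4 2024, Q2 2025, Q3 2025.
Longest run of consecutive quarters below the threshold: 2.
2 < 3, so Danforth Systems never became eligible.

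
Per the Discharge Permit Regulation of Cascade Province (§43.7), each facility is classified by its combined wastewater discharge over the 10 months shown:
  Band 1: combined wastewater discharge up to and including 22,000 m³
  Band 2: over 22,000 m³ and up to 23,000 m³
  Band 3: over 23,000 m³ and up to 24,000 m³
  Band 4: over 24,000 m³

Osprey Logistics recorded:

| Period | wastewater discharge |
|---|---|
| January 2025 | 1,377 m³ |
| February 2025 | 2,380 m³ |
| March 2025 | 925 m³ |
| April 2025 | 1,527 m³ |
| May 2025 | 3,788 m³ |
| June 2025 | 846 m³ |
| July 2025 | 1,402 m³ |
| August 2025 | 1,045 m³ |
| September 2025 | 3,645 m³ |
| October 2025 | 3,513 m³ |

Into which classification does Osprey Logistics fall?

Band 1

Combined wastewater discharge: 1,377 m³ + 2,380 m³ + 925 m³ + 1,527 m³ + 3,788 m³ + 846 m³ + 1,402 m³ + 1,045 m³ + 3,645 m³ + 3,513 m³ = 20,448 m³.
20,448 m³ ≤ 22,000 m³, so Band 1 applies.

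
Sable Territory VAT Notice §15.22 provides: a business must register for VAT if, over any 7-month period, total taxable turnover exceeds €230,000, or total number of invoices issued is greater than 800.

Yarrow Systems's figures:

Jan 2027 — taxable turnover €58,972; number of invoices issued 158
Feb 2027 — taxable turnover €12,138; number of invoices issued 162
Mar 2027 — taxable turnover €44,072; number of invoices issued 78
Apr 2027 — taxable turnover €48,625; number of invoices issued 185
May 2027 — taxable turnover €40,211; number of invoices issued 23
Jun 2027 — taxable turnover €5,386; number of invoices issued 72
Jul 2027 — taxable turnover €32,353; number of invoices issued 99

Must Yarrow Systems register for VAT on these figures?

Yes

Total taxable turnover: €58,972 + €12,138 + €44,072 + €48,625 + €40,211 + €5,386 + €32,353 = €241,757 (> €230,000).
Total number of invoices issued: 158 + 162 + 78 + 185 + 23 + 72 + 99 = 777 (≤ 800).
The test is 'or': at least one threshold is exceeded.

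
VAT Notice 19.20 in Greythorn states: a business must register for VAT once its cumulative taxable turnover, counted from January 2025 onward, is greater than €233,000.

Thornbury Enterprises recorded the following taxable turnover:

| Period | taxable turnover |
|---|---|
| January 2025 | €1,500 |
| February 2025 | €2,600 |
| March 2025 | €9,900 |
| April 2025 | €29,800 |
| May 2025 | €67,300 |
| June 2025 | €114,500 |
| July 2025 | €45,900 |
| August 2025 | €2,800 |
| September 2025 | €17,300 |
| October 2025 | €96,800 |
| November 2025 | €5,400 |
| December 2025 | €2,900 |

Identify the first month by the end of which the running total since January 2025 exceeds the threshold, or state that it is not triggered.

Through January 2025: €1,500
Through February 2025: €4,100
Through March 2025: €14,000
Through April 2025: €43,800
Through May 2025: €111,100
Through June 2025: €225,600
Through July 2025: €271,500 ← exceeds threshold

July 2025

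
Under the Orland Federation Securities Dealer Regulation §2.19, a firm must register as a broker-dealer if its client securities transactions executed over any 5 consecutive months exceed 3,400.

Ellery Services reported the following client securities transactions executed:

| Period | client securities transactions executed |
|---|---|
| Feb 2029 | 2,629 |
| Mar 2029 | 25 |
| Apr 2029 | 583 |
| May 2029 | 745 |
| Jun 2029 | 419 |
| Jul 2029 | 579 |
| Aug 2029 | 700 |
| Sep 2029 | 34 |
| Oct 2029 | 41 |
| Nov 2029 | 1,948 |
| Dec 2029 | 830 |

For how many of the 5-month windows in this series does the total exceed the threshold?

2

Feb 2029–Jun 2029: 2,629 + 25 + 583 + 745 + 419 = 4,401 (over)
Mar 2029–Jul 2029: 25 + 583 + 745 + 419 + 579 = 2,351 (under)
Apr 2029–Aug 2029: 583 + 745 + 419 + 579 + 700 = 3,026 (under)
May 2029–Sep 2029: 745 + 419 + 579 + 700 + 34 = 2,477 (under)
Jun 2029–Oct 2029: 419 + 579 + 700 + 34 + 41 = 1,773 (under)
Jul 2029–Nov 2029: 579 + 700 + 34 + 41 + 1,948 = 3,302 (under)
Aug 2029–Dec 2029: 700 + 34 + 41 + 1,948 + 830 = 3,553 (over)
2 windows exceed the threshold.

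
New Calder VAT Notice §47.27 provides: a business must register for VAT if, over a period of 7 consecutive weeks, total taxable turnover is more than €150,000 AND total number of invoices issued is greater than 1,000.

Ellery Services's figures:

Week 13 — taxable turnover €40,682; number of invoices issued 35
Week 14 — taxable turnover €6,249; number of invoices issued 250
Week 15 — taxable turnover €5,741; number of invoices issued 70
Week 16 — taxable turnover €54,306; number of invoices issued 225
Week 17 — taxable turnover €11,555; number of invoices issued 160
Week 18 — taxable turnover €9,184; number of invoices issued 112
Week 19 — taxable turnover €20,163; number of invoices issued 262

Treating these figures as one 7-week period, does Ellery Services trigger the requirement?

Total taxable turnover: €40,682 + €6,249 + €5,741 + €54,306 + €11,555 + €9,184 + €20,163 = €147,880 (≤ €150,000).
Total number of invoices issued: 35 + 250 + 70 + 225 + 160 + 112 + 262 = 1,114 (> 1,000).
The test is 'and': the rule requires both, and at least one is not exceeded.

No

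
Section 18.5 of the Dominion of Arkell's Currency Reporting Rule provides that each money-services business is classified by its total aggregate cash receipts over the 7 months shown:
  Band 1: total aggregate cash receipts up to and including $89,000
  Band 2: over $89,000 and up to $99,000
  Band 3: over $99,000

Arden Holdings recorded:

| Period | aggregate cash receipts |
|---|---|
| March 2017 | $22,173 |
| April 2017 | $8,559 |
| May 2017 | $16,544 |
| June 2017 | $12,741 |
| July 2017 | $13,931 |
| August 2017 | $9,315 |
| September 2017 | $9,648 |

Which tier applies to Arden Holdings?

Total aggregate cash receipts: $22,173 + $8,559 + $16,544 + $12,741 + $13,931 + $9,315 + $9,648 = $92,911.
$89,000 < $92,911 ≤ $99,000, so Band 2 applies.

Band 2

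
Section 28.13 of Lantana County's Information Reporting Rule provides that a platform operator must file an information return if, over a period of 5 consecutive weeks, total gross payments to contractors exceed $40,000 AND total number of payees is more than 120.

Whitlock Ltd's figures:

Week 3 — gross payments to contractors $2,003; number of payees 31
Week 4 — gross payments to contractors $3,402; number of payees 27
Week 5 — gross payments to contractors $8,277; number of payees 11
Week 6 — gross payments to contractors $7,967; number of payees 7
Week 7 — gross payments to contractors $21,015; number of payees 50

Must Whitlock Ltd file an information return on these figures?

Yes

Total gross payments to contractors: $2,003 + $3,402 + $8,277 + $7,967 + $21,015 = $42,664 (> $40,000).
Total number of payees: 31 + 27 + 11 + 7 + 50 = 126 (> 120).
The test is 'and': both thresholds are exceeded.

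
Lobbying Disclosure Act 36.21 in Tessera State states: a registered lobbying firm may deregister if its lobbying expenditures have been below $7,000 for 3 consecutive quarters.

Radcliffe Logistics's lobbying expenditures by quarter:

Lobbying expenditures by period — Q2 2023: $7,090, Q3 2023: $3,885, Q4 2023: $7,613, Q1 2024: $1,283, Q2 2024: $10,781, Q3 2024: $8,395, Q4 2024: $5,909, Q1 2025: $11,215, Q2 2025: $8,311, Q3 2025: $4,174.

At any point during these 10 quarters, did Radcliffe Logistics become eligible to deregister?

Quarters below $7,000: Q3 2023, Q1 2024, Q4 2024, Q3 2025.
Longest run of consecutive quarters below the threshold: 1.
1 < 3, so Radcliffe Logistics never became eligible.

No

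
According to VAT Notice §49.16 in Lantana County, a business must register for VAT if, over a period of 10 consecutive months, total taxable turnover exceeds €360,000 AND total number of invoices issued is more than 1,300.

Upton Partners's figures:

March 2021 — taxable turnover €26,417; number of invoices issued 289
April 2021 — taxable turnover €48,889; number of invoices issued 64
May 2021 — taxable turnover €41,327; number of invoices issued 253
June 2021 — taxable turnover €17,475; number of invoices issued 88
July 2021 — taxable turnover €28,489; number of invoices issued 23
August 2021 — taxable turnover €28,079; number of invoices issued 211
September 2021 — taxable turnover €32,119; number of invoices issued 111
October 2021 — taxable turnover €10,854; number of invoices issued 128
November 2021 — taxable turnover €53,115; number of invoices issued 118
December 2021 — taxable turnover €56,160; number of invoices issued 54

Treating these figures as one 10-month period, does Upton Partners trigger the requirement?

Total taxable turnover: €26,417 + €48,889 + €41,327 + €17,475 + €28,489 + €28,079 + €32,119 + €10,854 + €53,115 + €56,160 = €342,924 (≤ €360,000).
Total number of invoices issued: 289 + 64 + 253 + 88 + 23 + 211 + 111 + 128 + 118 + 54 = 1,339 (> 1,300).
The test is 'and': the rule requires both, and at least one is not exceeded.

No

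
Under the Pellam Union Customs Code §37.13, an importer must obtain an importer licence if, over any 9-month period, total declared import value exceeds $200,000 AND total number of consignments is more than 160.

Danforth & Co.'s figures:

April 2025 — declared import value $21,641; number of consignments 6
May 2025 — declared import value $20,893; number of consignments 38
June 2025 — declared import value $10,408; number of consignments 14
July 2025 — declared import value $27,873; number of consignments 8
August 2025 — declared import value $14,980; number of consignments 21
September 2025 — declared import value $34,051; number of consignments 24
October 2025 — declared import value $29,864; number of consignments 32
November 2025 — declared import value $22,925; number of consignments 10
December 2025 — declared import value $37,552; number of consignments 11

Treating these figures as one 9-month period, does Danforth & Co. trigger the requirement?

Yes

Total declared import value: $21,641 + $20,893 + $10,408 + $27,873 + $14,980 + $34,051 + $29,864 + $22,925 + $37,552 = $220,187 (> $200,000).
Total number of consignments: 6 + 38 + 14 + 8 + 21 + 24 + 32 + 10 + 11 = 164 (> 160).
The test is 'and': both thresholds are exceeded.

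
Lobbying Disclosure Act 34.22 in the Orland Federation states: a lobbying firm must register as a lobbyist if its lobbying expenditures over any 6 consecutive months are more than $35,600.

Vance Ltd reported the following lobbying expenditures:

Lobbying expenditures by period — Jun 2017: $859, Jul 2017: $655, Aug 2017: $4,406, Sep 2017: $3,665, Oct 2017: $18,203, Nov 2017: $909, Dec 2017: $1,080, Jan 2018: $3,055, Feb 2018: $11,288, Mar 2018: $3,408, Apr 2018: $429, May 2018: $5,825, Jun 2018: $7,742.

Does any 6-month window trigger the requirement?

Yes

Jun 2017–Nov 2017: $859 + $655 + $4,406 + $3,665 + $18,203 + $909 = $28,697 (under)
Jul 2017–Dec 2017: $655 + $4,406 + $3,665 + $18,203 + $909 + $1,080 = $28,918 (under)
Aug 2017–Jan 2018: $4,406 + $3,665 + $18,203 + $909 + $1,080 + $3,055 = $31,318 (under)
Sep 2017–Feb 2018: $3,665 + $18,203 + $909 + $1,080 + $3,055 + $11,288 = $38,200 (over)
Oct 2017–Mar 2018: $18,203 + $909 + $1,080 + $3,055 + $11,288 + $3,408 = $37,943 (over)
Nov 2017–Apr 2018: $909 + $1,080 + $3,055 + $11,288 + $3,408 + $429 = $20,169 (under)
Dec 2017–May 2018: $1,080 + $3,055 + $11,288 + $3,408 + $429 + $5,825 = $25,085 (under)
Jan 2018–Jun 2018: $3,055 + $11,288 + $3,408 + $429 + $5,825 + $7,742 = $31,747 (under)
At least one window exceeds $35,600.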